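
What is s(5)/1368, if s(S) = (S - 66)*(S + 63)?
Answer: -1037/342 ≈ -3.0322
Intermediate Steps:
s(S) = (-66 + S)*(63 + S)
s(5)/1368 = (-4158 + 5² - 3*5)/1368 = (-4158 + 25 - 15)*(1/1368) = -4148*1/1368 = -1037/342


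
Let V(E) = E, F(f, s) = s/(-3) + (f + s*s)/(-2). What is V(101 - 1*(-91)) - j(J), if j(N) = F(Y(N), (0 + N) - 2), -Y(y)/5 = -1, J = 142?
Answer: 60247/6 ≈ 10041.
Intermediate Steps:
Y(y) = 5 (Y(y) = -5*(-1) = 5)
F(f, s) = -f/2 - s²/2 - s/3 (F(f, s) = s*(-⅓) + (f + s²)*(-½) = -s/3 + (-f/2 - s²/2) = -f/2 - s²/2 - s/3)
j(N) = -11/6 - (-2 + N)²/2 - N/3 (j(N) = -½*5 - ((0 + N) - 2)²/2 - ((0 + N) - 2)/3 = -5/2 - (N - 2)²/2 - (N - 2)/3 = -5/2 - (-2 + N)²/2 - (-2 + N)/3 = -5/2 - (-2 + N)²/2 + (⅔ - N/3) = -11/6 - (-2 + N)²/2 - N/3)
V(101 - 1*(-91)) - j(J) = (101 - 1*(-91)) - (-23/6 - ½*142² + (5/3)*142) = (101 + 91) - (-23/6 - ½*20164 + 710/3) = 192 - (-23/6 - 10082 + 710/3) = 192 - 1*(-59095/6) = 192 + 59095/6 = 60247/6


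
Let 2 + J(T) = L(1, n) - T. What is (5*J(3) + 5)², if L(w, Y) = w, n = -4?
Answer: 225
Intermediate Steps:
J(T) = -1 - T (J(T) = -2 + (1 - T) = -1 - T)
(5*J(3) + 5)² = (5*(-1 - 1*3) + 5)² = (5*(-1 - 3) + 5)² = (5*(-4) + 5)² = (-20 + 5)² = (-15)² = 225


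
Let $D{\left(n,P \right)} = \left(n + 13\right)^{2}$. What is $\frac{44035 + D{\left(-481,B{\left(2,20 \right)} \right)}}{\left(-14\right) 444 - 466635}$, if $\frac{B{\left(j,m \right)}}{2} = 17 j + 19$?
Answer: $- \frac{263059}{472851} \approx -0.55632$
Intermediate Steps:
$B{\left(j,m \right)} = 38 + 34 j$ ($B{\left(j,m \right)} = 2 \left(17 j + 19\right) = 2 \left(19 + 17 j\right) = 38 + 34 j$)
$D{\left(n,P \right)} = \left(13 + n\right)^{2}$
$\frac{44035 + D{\left(-481,B{\left(2,20 \right)} \right)}}{\left(-14\right) 444 - 466635} = \frac{44035 + \left(13 - 481\right)^{2}}{\left(-14\right) 444 - 466635} = \frac{44035 + \left(-468\right)^{2}}{-6216 - 466635} = \frac{44035 + 219024}{-472851} = 263059 \left(- \frac{1}{472851}\right) = - \frac{263059}{472851}$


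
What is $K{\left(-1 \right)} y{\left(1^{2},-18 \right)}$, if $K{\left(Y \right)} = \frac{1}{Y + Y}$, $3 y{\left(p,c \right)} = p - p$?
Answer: $0$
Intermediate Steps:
$y{\left(p,c \right)} = 0$ ($y{\left(p,c \right)} = \frac{p - p}{3} = \frac{1}{3} \cdot 0 = 0$)
$K{\left(Y \right)} = \frac{1}{2 Y}$
$K{\left(-1 \right)} y{\left(1^{2},-18 \right)} = \frac{1}{2 \left(-1\right)} 0 = \frac{1}{2} \left(-1\right) 0 = \left(- \frac{1}{2}\right) 0 = 0$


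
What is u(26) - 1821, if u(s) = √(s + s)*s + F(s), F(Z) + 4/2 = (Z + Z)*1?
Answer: -1771 + 52*√13 ≈ -1583.5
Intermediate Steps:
F(Z) = -2 + 2*Z (F(Z) = -2 + (Z + Z)*1 = -2 + (2*Z)*1 = -2 + 2*Z)
u(s) = -2 + 2*s + √2*s^(3/2) (u(s) = √(s + s)*s + (-2 + 2*s) = √(2*s)*s + (-2 + 2*s) = (√2*√s)*s + (-2 + 2*s) = √2*s^(3/2) + (-2 + 2*s) = -2 + 2*s + √2*s^(3/2))
u(26) - 1821 = (-2 + 2*26 + √2*26^(3/2)) - 1821 = (-2 + 52 + √2*(26*√26)) - 1821 = (-2 + 52 + 52*√13) - 1821 = (50 + 52*√13) - 1821 = -1771 + 52*√13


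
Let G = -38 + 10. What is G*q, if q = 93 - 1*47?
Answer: -1288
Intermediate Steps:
G = -28
q = 46 (q = 93 - 47 = 46)
G*q = -28*46 = -1288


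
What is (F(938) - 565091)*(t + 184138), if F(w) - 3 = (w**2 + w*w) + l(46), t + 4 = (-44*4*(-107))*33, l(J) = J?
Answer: 962394871140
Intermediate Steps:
t = 621452 (t = -4 + (-44*4*(-107))*33 = -4 - 176*(-107)*33 = -4 + 18832*33 = -4 + 621456 = 621452)
F(w) = 49 + 2*w**2 (F(w) = 3 + ((w**2 + w*w) + 46) = 3 + ((w**2 + w**2) + 46) = 3 + (2*w**2 + 46) = 3 + (46 + 2*w**2) = 49 + 2*w**2)
(F(938) - 565091)*(t + 184138) = ((49 + 2*938**2) - 565091)*(621452 + 184138) = ((49 + 2*879844) - 565091)*805590 = ((49 + 1759688) - 565091)*805590 = (1759737 - 565091)*805590 = 1194646*805590 = 962394871140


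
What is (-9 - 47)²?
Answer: 3136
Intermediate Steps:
(-9 - 47)² = (-56)² = 3136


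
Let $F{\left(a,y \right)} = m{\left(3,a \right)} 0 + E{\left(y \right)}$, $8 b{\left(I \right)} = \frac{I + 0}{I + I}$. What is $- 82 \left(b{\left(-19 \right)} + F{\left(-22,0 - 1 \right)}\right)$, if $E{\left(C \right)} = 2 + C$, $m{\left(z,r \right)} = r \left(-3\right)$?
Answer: $- \frac{697}{8} \approx -87.125$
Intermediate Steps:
$m{\left(z,r \right)} = - 3 r$
$b{\left(I \right)} = \frac{1}{16}$ ($b{\left(I \right)} = \frac{\left(I + 0\right) \frac{1}{I + I}}{8} = \frac{I \frac{1}{2 I}}{8} = \frac{1}{8} \cdot \frac{1}{2} = \frac{1}{16}$)
$F{\left(a,y \right)} = 2 + y$ ($F{\left(a,y \right)} = - 3 a 0 + \left(2 + y\right) = 0 + \left(2 + y\right) = 2 + y$)
$- 82 \left(b{\left(-19 \right)} + F{\left(-22,0 - 1 \right)}\right) = - 82 \left(\frac{1}{16} + \left(2 + \left(0 - 1\right)\right)\right) = - 82 \left(\frac{1}{16} + \left(2 - 1\right)\right) = - 82 \left(\frac{1}{16} + 1\right) = \left(-82\right) \frac{17}{16} = - \frac{697}{8}$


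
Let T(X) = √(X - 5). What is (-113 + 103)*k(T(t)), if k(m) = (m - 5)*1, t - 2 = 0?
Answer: 50 - 10*I*√3 ≈ 50.0 - 17.32*I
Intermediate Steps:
t = 2 (t = 2 + 0 = 2)
T(X) = √(-5 + X)
k(m) = -5 + m (k(m) = (-5 + m)*1 = -5 + m)
(-113 + 103)*k(T(t)) = (-113 + 103)*(-5 + √(-5 + 2)) = -10*(-5 + √(-3)) = -10*(-5 + I*√3) = 50 - 10*I*√3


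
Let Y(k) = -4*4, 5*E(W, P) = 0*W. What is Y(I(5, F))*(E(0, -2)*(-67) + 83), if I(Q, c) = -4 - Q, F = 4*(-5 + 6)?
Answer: -1328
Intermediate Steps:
F = 4 (F = 4*1 = 4)
E(W, P) = 0 (E(W, P) = (0*W)/5 = (⅕)*0 = 0)
Y(k) = -16
Y(I(5, F))*(E(0, -2)*(-67) + 83) = -16*(0*(-67) + 83) = -16*(0 + 83) = -16*83 = -1328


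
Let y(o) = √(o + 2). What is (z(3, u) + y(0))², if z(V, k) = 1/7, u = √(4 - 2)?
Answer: 99/49 + 2*√2/7 ≈ 2.4245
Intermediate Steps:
u = √2 ≈ 1.4142
z(V, k) = ⅐
y(o) = √(2 + o)
(z(3, u) + y(0))² = (⅐ + √(2 + 0))² = (⅐ + √2)²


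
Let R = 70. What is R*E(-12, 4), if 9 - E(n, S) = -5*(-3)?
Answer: -420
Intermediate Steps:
E(n, S) = -6 (E(n, S) = 9 - (-5)*(-3) = 9 - 1*15 = 9 - 15 = -6)
R*E(-12, 4) = 70*(-6) = -420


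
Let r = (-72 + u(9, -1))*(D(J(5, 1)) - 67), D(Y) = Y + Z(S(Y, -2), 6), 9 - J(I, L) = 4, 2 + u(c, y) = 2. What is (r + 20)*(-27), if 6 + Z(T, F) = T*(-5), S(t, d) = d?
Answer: -113292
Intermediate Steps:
Z(T, F) = -6 - 5*T (Z(T, F) = -6 + T*(-5) = -6 - 5*T)
u(c, y) = 0 (u(c, y) = -2 + 2 = 0)
J(I, L) = 5 (J(I, L) = 9 - 1*4 = 9 - 4 = 5)
D(Y) = 4 + Y (D(Y) = Y + (-6 - 5*(-2)) = Y + (-6 + 10) = Y + 4 = 4 + Y)
r = 4176 (r = (-72 + 0)*((4 + 5) - 67) = -72*(9 - 67) = -72*(-58) = 4176)
(r + 20)*(-27) = (4176 + 20)*(-27) = 4196*(-27) = -113292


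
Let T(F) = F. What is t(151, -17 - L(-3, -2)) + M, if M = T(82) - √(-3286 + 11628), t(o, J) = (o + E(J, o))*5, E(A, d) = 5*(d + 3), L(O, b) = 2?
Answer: 4687 - √8342 ≈ 4595.7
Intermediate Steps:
E(A, d) = 15 + 5*d (E(A, d) = 5*(3 + d) = 15 + 5*d)
t(o, J) = 75 + 30*o (t(o, J) = (o + (15 + 5*o))*5 = (15 + 6*o)*5 = 75 + 30*o)
M = 82 - √8342 (M = 82 - √(-3286 + 11628) = 82 - √8342 ≈ -9.3345)
t(151, -17 - L(-3, -2)) + M = (75 + 30*151) + (82 - √8342) = (75 + 4530) + (82 - √8342) = 4605 + (82 - √8342) = 4687 - √8342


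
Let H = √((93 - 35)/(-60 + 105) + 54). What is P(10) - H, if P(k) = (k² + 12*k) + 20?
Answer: 240 - 2*√3110/15 ≈ 232.56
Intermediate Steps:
P(k) = 20 + k² + 12*k
H = 2*√3110/15 (H = √(58/45 + 54) = √(2488/45) = 2*√3110/15 ≈ 7.4357)
P(10) - H = (20 + 10² + 12*10) - 2*√3110/15 = (20 + 100 + 120) - 2*√3110/15 = 240 - 2*√3110/15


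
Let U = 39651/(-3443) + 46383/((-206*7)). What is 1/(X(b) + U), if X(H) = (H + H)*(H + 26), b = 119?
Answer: 4964806/171118581649 ≈ 2.9014e-5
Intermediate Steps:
U = -216873411/4964806 (U = 39651*(-1/3443) + 46383/(-1442) = -39651/3443 + 46383*(-1/1442) = -39651/3443 - 46383/1442 = -216873411/4964806 ≈ -43.682)
X(H) = 2*H*(26 + H) (X(H) = (2*H)*(26 + H) = 2*H*(26 + H))
1/(X(b) + U) = 1/(2*119*(26 + 119) - 216873411/4964806) = 1/(2*119*145 - 216873411/4964806) = 1/(34510 - 216873411/4964806) = 1/(171118581649/4964806) = 4964806/171118581649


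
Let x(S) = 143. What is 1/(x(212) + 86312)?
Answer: 1/86455 ≈ 1.1567e-5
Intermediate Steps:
1/(x(212) + 86312) = 1/(143 + 86312) = 1/86455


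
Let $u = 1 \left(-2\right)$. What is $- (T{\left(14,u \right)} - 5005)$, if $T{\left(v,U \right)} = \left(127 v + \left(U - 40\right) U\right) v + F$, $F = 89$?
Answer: $-21152$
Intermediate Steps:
$u = -2$
$T{\left(v,U \right)} = 89 + v \left(127 v + U \left(-40 + U\right)\right)$ ($T{\left(v,U \right)} = \left(127 v + \left(U - 40\right) U\right) v + 89 = \left(127 v + \left(-40 + U\right) U\right) v + 89 = \left(127 v + U \left(-40 + U\right)\right) v + 89 = v \left(127 v + U \left(-40 + U\right)\right) + 89 = 89 + v \left(127 v + U \left(-40 + U\right)\right)$)
$- (T{\left(14,u \right)} - 5005) = - (\left(89 + 127 \cdot 14^{2} + 14 \left(-2\right)^{2} - \left(-80\right) 14\right) - 5005) = - (\left(89 + 127 \cdot 196 + 14 \cdot 4 + 1120\right) - 5005) = - (\left(89 + 24892 + 56 + 1120\right) - 5005) = - (26157 - 5005) = \left(-1\right) 21152 = -21152$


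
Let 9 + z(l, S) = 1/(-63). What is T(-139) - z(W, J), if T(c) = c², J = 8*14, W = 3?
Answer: 1217791/63 ≈ 19330.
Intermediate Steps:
J = 112
z(l, S) = -568/63 (z(l, S) = -9 + 1/(-63) = -9 - 1/63 = -568/63)
T(-139) - z(W, J) = (-139)² - 1*(-568/63) = 19321 + 568/63 = 1217791/63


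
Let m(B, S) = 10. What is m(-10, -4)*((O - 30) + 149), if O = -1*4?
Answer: 1150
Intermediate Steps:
O = -4
m(-10, -4)*((O - 30) + 149) = 10*((-4 - 30) + 149) = 10*(-34 + 149) = 10*115 = 1150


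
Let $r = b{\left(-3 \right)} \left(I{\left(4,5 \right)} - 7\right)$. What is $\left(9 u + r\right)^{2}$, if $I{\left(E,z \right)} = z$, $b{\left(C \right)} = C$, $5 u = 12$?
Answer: $\frac{19044}{25} \approx 761.76$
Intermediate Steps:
$u = \frac{12}{5}$ ($u = \frac{1}{5} \cdot 12 = \frac{12}{5} \approx 2.4$)
$r = 6$ ($r = - 3 \left(5 - 7\right) = \left(-3\right) \left(-2\right) = 6$)
$\left(9 u + r\right)^{2} = \left(9 \cdot \frac{12}{5} + 6\right)^{2} = \left(\frac{108}{5} + 6\right)^{2} = \left(\frac{138}{5}\right)^{2} = \frac{19044}{25}$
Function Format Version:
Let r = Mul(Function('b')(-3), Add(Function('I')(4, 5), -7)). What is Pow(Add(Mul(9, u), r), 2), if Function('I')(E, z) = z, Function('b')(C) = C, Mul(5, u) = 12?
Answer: Rational(19044, 25) ≈ 761.76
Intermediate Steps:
u = Rational(12, 5) (u = Mul(Rational(1, 5), 12) = Rational(12, 5) ≈ 2.4000)
r = 6 (r = Mul(-3, Add(5, -7)) = Mul(-3, -2) = 6)
Pow(Add(Mul(9, u), r), 2) = Pow(Add(Mul(9, Rational(12, 5)), 6), 2) = Pow(Add(Rational(108, 5), 6), 2) = Pow(Rational(138, 5), 2) = Rational(19044, 25)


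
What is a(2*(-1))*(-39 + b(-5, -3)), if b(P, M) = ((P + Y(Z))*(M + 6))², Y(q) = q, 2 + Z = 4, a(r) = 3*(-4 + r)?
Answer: -756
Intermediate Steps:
a(r) = -12 + 3*r
Z = 2 (Z = -2 + 4 = 2)
b(P, M) = (2 + P)²*(6 + M)² (b(P, M) = ((P + 2)*(M + 6))² = ((2 + P)*(6 + M))² = (2 + P)²*(6 + M)²)
a(2*(-1))*(-39 + b(-5, -3)) = (-12 + 3*(2*(-1)))*(-39 + (2 - 5)²*(6 - 3)²) = (-12 + 3*(-2))*(-39 + (-3)²*3²) = (-12 - 6)*(-39 + 9*9) = -18*(-39 + 81) = -18*42 = -756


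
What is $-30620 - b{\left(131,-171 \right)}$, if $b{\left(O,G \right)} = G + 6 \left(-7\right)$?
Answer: $-30407$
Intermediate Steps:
$b{\left(O,G \right)} = -42 + G$ ($b{\left(O,G \right)} = G - 42 = -42 + G$)
$-30620 - b{\left(131,-171 \right)} = -30620 - \left(-42 - 171\right) = -30620 - -213 = -30620 + 213 = -30407$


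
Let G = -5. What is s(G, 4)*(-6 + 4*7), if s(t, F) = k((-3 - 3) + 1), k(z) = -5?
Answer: -110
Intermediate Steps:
s(t, F) = -5
s(G, 4)*(-6 + 4*7) = -5*(-6 + 4*7) = -5*(-6 + 28) = -5*22 = -110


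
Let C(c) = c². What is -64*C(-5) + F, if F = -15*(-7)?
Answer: -1495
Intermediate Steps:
F = 105
-64*C(-5) + F = -64*(-5)² + 105 = -64*25 + 105 = -1600 + 105 = -1495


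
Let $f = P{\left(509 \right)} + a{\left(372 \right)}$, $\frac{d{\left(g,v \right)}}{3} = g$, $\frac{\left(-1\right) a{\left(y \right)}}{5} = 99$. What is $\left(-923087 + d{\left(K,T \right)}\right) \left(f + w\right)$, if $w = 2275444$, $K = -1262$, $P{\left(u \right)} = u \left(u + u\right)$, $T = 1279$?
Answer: $-2588859171903$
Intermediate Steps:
$P{\left(u \right)} = 2 u^{2}$ ($P{\left(u \right)} = u 2 u = 2 u^{2}$)
$a{\left(y \right)} = -495$ ($a{\left(y \right)} = \left(-5\right) 99 = -495$)
$d{\left(g,v \right)} = 3 g$
$f = 517667$ ($f = 2 \cdot 509^{2} - 495 = 2 \cdot 259081 - 495 = 518162 - 495 = 517667$)
$\left(-923087 + d{\left(K,T \right)}\right) \left(f + w\right) = \left(-923087 + 3 \left(-1262\right)\right) \left(517667 + 2275444\right) = \left(-923087 - 3786\right) 2793111 = \left(-926873\right) 2793111 = -2588859171903$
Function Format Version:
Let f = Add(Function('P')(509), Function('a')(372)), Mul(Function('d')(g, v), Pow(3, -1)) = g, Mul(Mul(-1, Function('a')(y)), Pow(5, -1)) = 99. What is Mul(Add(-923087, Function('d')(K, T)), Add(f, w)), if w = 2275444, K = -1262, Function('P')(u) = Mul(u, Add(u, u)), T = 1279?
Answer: -2588859171903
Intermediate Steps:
Function('P')(u) = Mul(2, Pow(u, 2)) (Function('P')(u) = Mul(u, Mul(2, u)) = Mul(2, Pow(u, 2)))
Function('a')(y) = -495 (Function('a')(y) = Mul(-5, 99) = -495)
Function('d')(g, v) = Mul(3, g)
f = 517667 (f = Add(Mul(2, Pow(509, 2)), -495) = Add(Mul(2, 259081), -495) = Add(518162, -495) = 517667)
Mul(Add(-923087, Function('d')(K, T)), Add(f, w)) = Mul(Add(-923087, Mul(3, -1262)), Add(517667, 2275444)) = Mul(Add(-923087, -3786), 2793111) = Mul(-926873, 2793111) = -2588859171903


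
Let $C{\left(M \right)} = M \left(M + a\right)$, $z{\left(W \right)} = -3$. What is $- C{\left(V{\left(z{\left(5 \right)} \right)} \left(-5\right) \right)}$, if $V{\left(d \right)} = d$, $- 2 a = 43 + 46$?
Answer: $\frac{885}{2} \approx 442.5$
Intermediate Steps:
$a = - \frac{89}{2}$ ($a = - \frac{43 + 46}{2} = \left(- \frac{1}{2}\right) 89 = - \frac{89}{2} \approx -44.5$)
$C{\left(M \right)} = M \left(- \frac{89}{2} + M\right)$ ($C{\left(M \right)} = M \left(M - \frac{89}{2}\right) = M \left(- \frac{89}{2} + M\right)$)
$- C{\left(V{\left(z{\left(5 \right)} \right)} \left(-5\right) \right)} = - \frac{\left(-3\right) \left(-5\right) \left(-89 + 2 \left(\left(-3\right) \left(-5\right)\right)\right)}{2} = - \frac{15 \left(-89 + 2 \cdot 15\right)}{2} = - \frac{15 \left(-89 + 30\right)}{2} = - \frac{15 \left(-59\right)}{2} = \left(-1\right) \left(- \frac{885}{2}\right) = \frac{885}{2}$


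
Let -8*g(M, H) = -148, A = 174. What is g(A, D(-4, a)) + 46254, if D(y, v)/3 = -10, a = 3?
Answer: 92545/2 ≈ 46273.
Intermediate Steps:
D(y, v) = -30 (D(y, v) = 3*(-10) = -30)
g(M, H) = 37/2 (g(M, H) = -1/8*(-148) = 37/2)
g(A, D(-4, a)) + 46254 = 37/2 + 46254 = 92545/2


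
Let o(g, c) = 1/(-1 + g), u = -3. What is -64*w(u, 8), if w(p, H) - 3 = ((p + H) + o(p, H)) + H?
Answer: -1008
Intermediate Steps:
w(p, H) = 3 + p + 1/(-1 + p) + 2*H (w(p, H) = 3 + (((p + H) + 1/(-1 + p)) + H) = 3 + (((H + p) + 1/(-1 + p)) + H) = 3 + ((H + p + 1/(-1 + p)) + H) = 3 + (p + 1/(-1 + p) + 2*H) = 3 + p + 1/(-1 + p) + 2*H)
-64*w(u, 8) = -64*(1 + (-1 - 3)*(3 - 3 + 2*8))/(-1 - 3) = -64*(1 - 4*(3 - 3 + 16))/(-4) = -(-16)*(1 - 4*16) = -(-16)*(1 - 64) = -(-16)*(-63) = -64*63/4 = -1008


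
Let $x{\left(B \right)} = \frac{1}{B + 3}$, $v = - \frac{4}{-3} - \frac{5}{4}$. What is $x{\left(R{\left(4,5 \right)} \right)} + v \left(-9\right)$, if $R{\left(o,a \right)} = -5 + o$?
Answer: $- \frac{1}{4} \approx -0.25$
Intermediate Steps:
$v = \frac{1}{12}$ ($v = \left(-4\right) \left(- \frac{1}{3}\right) - \frac{5}{4} = \frac{4}{3} - \frac{5}{4} = \frac{1}{12} \approx 0.083333$)
$x{\left(B \right)} = \frac{1}{3 + B}$
$x{\left(R{\left(4,5 \right)} \right)} + v \left(-9\right) = \frac{1}{3 + \left(-5 + 4\right)} + \frac{1}{12} \left(-9\right) = \frac{1}{3 - 1} - \frac{3}{4} = \frac{1}{2} - \frac{3}{4} = - \frac{1}{4}$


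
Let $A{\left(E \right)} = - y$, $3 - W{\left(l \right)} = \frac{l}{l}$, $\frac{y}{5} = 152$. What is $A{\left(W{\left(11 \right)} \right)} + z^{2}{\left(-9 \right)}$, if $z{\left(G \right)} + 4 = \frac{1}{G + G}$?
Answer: $- \frac{240911}{324} \approx -743.55$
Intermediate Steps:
$y = 760$ ($y = 5 \cdot 152 = 760$)
$W{\left(l \right)} = 2$ ($W{\left(l \right)} = 3 - \frac{l}{l} = 3 - 1 = 2$)
$A{\left(E \right)} = -760$ ($A{\left(E \right)} = \left(-1\right) 760 = -760$)
$z{\left(G \right)} = -4 + \frac{1}{2 G}$ ($z{\left(G \right)} = -4 + \frac{1}{G + G} = -4 + \frac{1}{2 G}$)
$A{\left(W{\left(11 \right)} \right)} + z^{2}{\left(-9 \right)} = -760 + \left(-4 + \frac{1}{2 \left(-9\right)}\right)^{2} = -760 + \left(-4 + \frac{1}{2} \left(- \frac{1}{9}\right)\right)^{2} = -760 + \left(-4 - \frac{1}{18}\right)^{2} = -760 + \left(- \frac{73}{18}\right)^{2} = -760 + \frac{5329}{324} = - \frac{240911}{324}$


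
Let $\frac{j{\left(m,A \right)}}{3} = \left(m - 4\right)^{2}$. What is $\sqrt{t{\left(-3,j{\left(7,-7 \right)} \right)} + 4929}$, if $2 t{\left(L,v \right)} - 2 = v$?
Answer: $\frac{\sqrt{19774}}{2} \approx 70.31$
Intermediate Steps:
$j{\left(m,A \right)} = 3 \left(-4 + m\right)^{2}$ ($j{\left(m,A \right)} = 3 \left(m - 4\right)^{2} = 3 \left(-4 + m\right)^{2}$)
$t{\left(L,v \right)} = 1 + \frac{v}{2}$
$\sqrt{t{\left(-3,j{\left(7,-7 \right)} \right)} + 4929} = \sqrt{\left(1 + \frac{3 \left(-4 + 7\right)^{2}}{2}\right) + 4929} = \sqrt{\left(1 + \frac{3 \cdot 3^{2}}{2}\right) + 4929} = \sqrt{\left(1 + \frac{3 \cdot 9}{2}\right) + 4929} = \sqrt{\left(1 + \frac{1}{2} \cdot 27\right) + 4929} = \sqrt{\left(1 + \frac{27}{2}\right) + 4929} = \sqrt{\frac{29}{2} + 4929} = \sqrt{\frac{9887}{2}} = \frac{\sqrt{19774}}{2}$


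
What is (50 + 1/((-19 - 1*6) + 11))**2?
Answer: 488601/196 ≈ 2492.9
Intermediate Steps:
(50 + 1/((-19 - 1*6) + 11))**2 = (50 + 1/((-19 - 6) + 11))**2 = (50 + 1/(-25 + 11))**2 = (50 + 1/(-14))**2 = (50 - 1/14)**2 = (699/14)**2 = 488601/196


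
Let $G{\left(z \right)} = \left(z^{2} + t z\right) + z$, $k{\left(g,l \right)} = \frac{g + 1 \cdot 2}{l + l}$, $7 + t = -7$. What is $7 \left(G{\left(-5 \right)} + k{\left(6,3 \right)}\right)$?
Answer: $\frac{1918}{3} \approx 639.33$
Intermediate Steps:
$t = -14$ ($t = -7 - 7 = -14$)
$k{\left(g,l \right)} = \frac{2 + g}{2 l}$ ($k{\left(g,l \right)} = \frac{g + 2}{2 l} = \left(2 + g\right) \frac{1}{2 l} = \frac{2 + g}{2 l}$)
$G{\left(z \right)} = z^{2} - 13 z$ ($G{\left(z \right)} = \left(z^{2} - 14 z\right) + z = z^{2} - 13 z$)
$7 \left(G{\left(-5 \right)} + k{\left(6,3 \right)}\right) = 7 \left(- 5 \left(-13 - 5\right) + \frac{2 + 6}{2 \cdot 3}\right) = 7 \left(\left(-5\right) \left(-18\right) + \frac{1}{2} \cdot \frac{1}{3} \cdot 8\right) = 7 \left(90 + \frac{4}{3}\right) = 7 \cdot \frac{274}{3} = \frac{1918}{3}$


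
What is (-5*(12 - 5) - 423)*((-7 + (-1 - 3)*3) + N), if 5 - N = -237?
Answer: -102134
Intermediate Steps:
N = 242 (N = 5 - 1*(-237) = 5 + 237 = 242)
(-5*(12 - 5) - 423)*((-7 + (-1 - 3)*3) + N) = (-5*(12 - 5) - 423)*((-7 + (-1 - 3)*3) + 242) = (-5*7 - 423)*((-7 - 4*3) + 242) = (-35 - 423)*((-7 - 12) + 242) = -458*(-19 + 242) = -458*223 = -102134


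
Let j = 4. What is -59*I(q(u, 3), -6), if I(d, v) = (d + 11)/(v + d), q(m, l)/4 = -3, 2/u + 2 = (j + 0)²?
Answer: -59/18 ≈ -3.2778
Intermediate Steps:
u = ⅐ (u = 2/(-2 + (4 + 0)²) = 2/(-2 + 4²) = 2/(-2 + 16) = 2/14 = 2*(1/14) = ⅐ ≈ 0.14286)
q(m, l) = -12 (q(m, l) = 4*(-3) = -12)
I(d, v) = (11 + d)/(d + v)
-59*I(q(u, 3), -6) = -59*(11 - 12)/(-12 - 6) = -59*(-1)/(-18) = -(-59)*(-1)/18 = -59*1/18 = -59/18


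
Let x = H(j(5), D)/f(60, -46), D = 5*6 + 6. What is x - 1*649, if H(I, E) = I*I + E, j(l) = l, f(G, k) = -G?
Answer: -39001/60 ≈ -650.02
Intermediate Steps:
D = 36 (D = 30 + 6 = 36)
H(I, E) = E + I**2 (H(I, E) = I**2 + E = E + I**2)
x = -61/60 (x = (36 + 5**2)/((-1*60)) = (36 + 25)/(-60) = 61*(-1/60) = -61/60 ≈ -1.0167)
x - 1*649 = -61/60 - 1*649 = -61/60 - 649 = -39001/60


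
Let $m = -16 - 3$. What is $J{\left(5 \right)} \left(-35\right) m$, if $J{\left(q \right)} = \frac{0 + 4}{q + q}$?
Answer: $266$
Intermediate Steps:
$m = -19$
$J{\left(q \right)} = \frac{2}{q}$ ($J{\left(q \right)} = \frac{4}{2 q} = 4 \frac{1}{2 q} = \frac{2}{q}$)
$J{\left(5 \right)} \left(-35\right) m = \frac{2}{5} \left(-35\right) \left(-19\right) = \left(-14\right) \left(-19\right) = 266$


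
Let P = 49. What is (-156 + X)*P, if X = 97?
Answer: -2891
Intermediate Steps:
(-156 + X)*P = (-156 + 97)*49 = -59*49 = -2891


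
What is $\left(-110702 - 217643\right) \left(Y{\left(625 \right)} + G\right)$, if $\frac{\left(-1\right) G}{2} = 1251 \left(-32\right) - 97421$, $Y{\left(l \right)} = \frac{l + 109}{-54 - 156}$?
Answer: $- \frac{1895520121447}{21} \approx -9.0263 \cdot 10^{10}$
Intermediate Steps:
$Y{\left(l \right)} = - \frac{109}{210} - \frac{l}{210}$ ($Y{\left(l \right)} = \frac{109 + l}{-210} = \left(109 + l\right) \left(- \frac{1}{210}\right) = - \frac{109}{210} - \frac{l}{210}$)
$G = 274906$ ($G = - 2 \left(1251 \left(-32\right) - 97421\right) = - 2 \left(-40032 - 97421\right) = \left(-2\right) \left(-137453\right) = 274906$)
$\left(-110702 - 217643\right) \left(Y{\left(625 \right)} + G\right) = \left(-110702 - 217643\right) \left(\left(- \frac{109}{210} - \frac{125}{42}\right) + 274906\right) = - 328345 \left(\left(- \frac{109}{210} - \frac{125}{42}\right) + 274906\right) = - 328345 \left(- \frac{367}{105} + 274906\right) = \left(-328345\right) \frac{28864763}{105} = - \frac{1895520121447}{21}$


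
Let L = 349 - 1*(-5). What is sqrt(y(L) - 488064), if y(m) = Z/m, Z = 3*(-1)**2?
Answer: I*sqrt(6795803018)/118 ≈ 698.62*I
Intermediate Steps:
L = 354 (L = 349 + 5 = 354)
Z = 3 (Z = 3*1 = 3)
y(m) = 3/m
sqrt(y(L) - 488064) = sqrt(3/354 - 488064) = sqrt(3*(1/354) - 488064) = sqrt(1/118 - 488064) = sqrt(-57591551/118) = I*sqrt(6795803018)/118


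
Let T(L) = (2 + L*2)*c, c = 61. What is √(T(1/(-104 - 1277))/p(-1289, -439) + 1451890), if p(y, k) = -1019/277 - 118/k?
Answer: √19043386471530903583114/114527711 ≈ 1204.9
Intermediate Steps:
p(y, k) = -1019/277 - 118/k (p(y, k) = -1019*1/277 - 118/k = -1019/277 - 118/k)
T(L) = 122 + 122*L (T(L) = (2 + L*2)*61 = (2 + 2*L)*61 = 122 + 122*L)
√(T(1/(-104 - 1277))/p(-1289, -439) + 1451890) = √((122 + 122/(-104 - 1277))/(-1019/277 - 118/(-439)) + 1451890) = √((122 + 122/(-1381))/(-1019/277 - 118*(-1/439)) + 1451890) = √((122 + 122*(-1/1381))/(-1019/277 + 118/439) + 1451890) = √((122 - 122/1381)/(-414655/121603) + 1451890) = √((168360/1381)*(-121603/414655) + 1451890) = √(-4094616216/114527711 + 1451890) = √(166277543707574/114527711) = √19043386471530903583114/114527711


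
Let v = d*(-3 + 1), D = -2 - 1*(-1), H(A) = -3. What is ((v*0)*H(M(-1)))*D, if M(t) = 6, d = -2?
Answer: 0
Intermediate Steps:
D = -1 (D = -2 + 1 = -1)
v = 4 (v = -2*(-3 + 1) = -2*(-2) = 4)
((v*0)*H(M(-1)))*D = ((4*0)*(-3))*(-1) = (0*(-3))*(-1) = 0*(-1) = 0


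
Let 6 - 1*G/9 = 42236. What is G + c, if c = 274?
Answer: -379796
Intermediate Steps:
G = -380070 (G = 54 - 9*42236 = 54 - 380124 = -380070)
G + c = -380070 + 274 = -379796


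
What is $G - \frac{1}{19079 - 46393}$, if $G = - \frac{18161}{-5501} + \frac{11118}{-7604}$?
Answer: $\frac{262684396896}{142816725457} \approx 1.8393$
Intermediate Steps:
$G = \frac{38468063}{20914802}$ ($G = \left(-18161\right) \left(- \frac{1}{5501}\right) + 11118 \left(- \frac{1}{7604}\right) = \frac{18161}{5501} - \frac{5559}{3802} = \frac{38468063}{20914802} \approx 1.8393$)
$G - \frac{1}{19079 - 46393} = \frac{38468063}{20914802} - \frac{1}{19079 - 46393} = \frac{38468063}{20914802} - \frac{1}{-27314} = \frac{38468063}{20914802} - - \frac{1}{27314} = \frac{38468063}{20914802} + \frac{1}{27314} = \frac{262684396896}{142816725457}$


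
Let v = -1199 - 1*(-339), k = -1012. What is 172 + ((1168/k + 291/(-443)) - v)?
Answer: 115462549/112079 ≈ 1030.2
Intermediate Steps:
v = -860 (v = -1199 + 339 = -860)
172 + ((1168/k + 291/(-443)) - v) = 172 + ((1168/(-1012) + 291/(-443)) - 1*(-860)) = 172 + ((1168*(-1/1012) + 291*(-1/443)) + 860) = 172 + ((-292/253 - 291/443) + 860) = 172 + (-202979/112079 + 860) = 172 + 96184961/112079 = 115462549/112079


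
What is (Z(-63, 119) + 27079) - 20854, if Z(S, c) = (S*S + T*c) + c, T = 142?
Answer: 27211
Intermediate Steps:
Z(S, c) = S² + 143*c (Z(S, c) = (S*S + 142*c) + c = (S² + 142*c) + c = S² + 143*c)
(Z(-63, 119) + 27079) - 20854 = (((-63)² + 143*119) + 27079) - 20854 = ((3969 + 17017) + 27079) - 20854 = (20986 + 27079) - 20854 = 48065 - 20854 = 27211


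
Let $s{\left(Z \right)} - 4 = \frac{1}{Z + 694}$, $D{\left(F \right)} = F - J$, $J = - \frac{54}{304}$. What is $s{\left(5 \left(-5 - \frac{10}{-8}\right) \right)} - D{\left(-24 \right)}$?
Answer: $\frac{11423137}{410552} \approx 27.824$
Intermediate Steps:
$J = - \frac{27}{152}$ ($J = \left(-54\right) \frac{1}{304} = - \frac{27}{152} \approx -0.17763$)
$D{\left(F \right)} = \frac{27}{152} + F$ ($D{\left(F \right)} = F - - \frac{27}{152} = F + \frac{27}{152} = \frac{27}{152} + F$)
$s{\left(Z \right)} = 4 + \frac{1}{694 + Z}$ ($s{\left(Z \right)} = 4 + \frac{1}{Z + 694} = 4 + \frac{1}{694 + Z}$)
$s{\left(5 \left(-5 - \frac{10}{-8}\right) \right)} - D{\left(-24 \right)} = \frac{2777 + 4 \cdot 5 \left(-5 - \frac{10}{-8}\right)}{694 + 5 \left(-5 - \frac{10}{-8}\right)} - \left(\frac{27}{152} - 24\right) = \frac{2777 + 4 \cdot 5 \left(-5 - - \frac{5}{4}\right)}{694 + 5 \left(-5 - - \frac{5}{4}\right)} - - \frac{3621}{152} = \frac{2777 + 4 \cdot 5 \left(-5 + \frac{5}{4}\right)}{694 + 5 \left(-5 + \frac{5}{4}\right)} + \frac{3621}{152} = \frac{2777 + 4 \cdot 5 \left(- \frac{15}{4}\right)}{694 + 5 \left(- \frac{15}{4}\right)} + \frac{3621}{152} = \frac{2777 + 4 \left(- \frac{75}{4}\right)}{694 - \frac{75}{4}} + \frac{3621}{152} = \frac{2777 - 75}{\frac{2701}{4}} + \frac{3621}{152} = \frac{4}{2701} \cdot 2702 + \frac{3621}{152} = \frac{10808}{2701} + \frac{3621}{152} = \frac{11423137}{410552}$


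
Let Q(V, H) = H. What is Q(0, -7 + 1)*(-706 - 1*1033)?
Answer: 10434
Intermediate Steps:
Q(0, -7 + 1)*(-706 - 1*1033) = (-7 + 1)*(-706 - 1*1033) = -6*(-706 - 1033) = -6*(-1739) = 10434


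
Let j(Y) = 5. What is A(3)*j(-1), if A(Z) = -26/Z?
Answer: -130/3 ≈ -43.333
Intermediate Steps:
A(3)*j(-1) = -26/3*5 = -130/3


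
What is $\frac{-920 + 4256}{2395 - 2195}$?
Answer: $\frac{417}{25} \approx 16.68$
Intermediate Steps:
$\frac{-920 + 4256}{2395 - 2195} = \frac{3336}{200} = 3336 \cdot \frac{1}{200} = \frac{417}{25}$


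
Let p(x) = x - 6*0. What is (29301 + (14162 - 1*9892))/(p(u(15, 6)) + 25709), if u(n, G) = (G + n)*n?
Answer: 33571/26024 ≈ 1.2900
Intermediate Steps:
u(n, G) = n*(G + n)
p(x) = x (p(x) = x + 0 = x)
(29301 + (14162 - 1*9892))/(p(u(15, 6)) + 25709) = (29301 + (14162 - 1*9892))/(15*(6 + 15) + 25709) = (29301 + (14162 - 9892))/(15*21 + 25709) = (29301 + 4270)/(315 + 25709) = 33571/26024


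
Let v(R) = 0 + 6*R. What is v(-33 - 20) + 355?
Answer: 37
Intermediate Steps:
v(R) = 6*R
v(-33 - 20) + 355 = 6*(-33 - 20) + 355 = 6*(-53) + 355 = -318 + 355 = 37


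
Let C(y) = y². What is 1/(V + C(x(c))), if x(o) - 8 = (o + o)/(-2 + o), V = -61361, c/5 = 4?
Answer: -81/4961777 ≈ -1.6325e-5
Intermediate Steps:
c = 20 (c = 5*4 = 20)
x(o) = 8 + 2*o/(-2 + o) (x(o) = 8 + (o + o)/(-2 + o) = 8 + (2*o)/(-2 + o) = 8 + 2*o/(-2 + o))
1/(V + C(x(c))) = 1/(-61361 + (2*(-8 + 5*20)/(-2 + 20))²) = 1/(-61361 + (2*(-8 + 100)/18)²) = 1/(-61361 + (2*(1/18)*92)²) = 1/(-61361 + (92/9)²) = 1/(-61361 + 8464/81) = 1/(-4961777/81) = -81/4961777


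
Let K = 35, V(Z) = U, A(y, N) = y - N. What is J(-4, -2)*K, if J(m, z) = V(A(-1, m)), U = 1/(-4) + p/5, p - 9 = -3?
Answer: 133/4 ≈ 33.250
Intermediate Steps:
p = 6 (p = 9 - 3 = 6)
U = 19/20 (U = 1/(-4) + 6/5 = 1*(-1/4) + 6*(1/5) = -1/4 + 6/5 = 19/20 ≈ 0.95000)
V(Z) = 19/20
J(m, z) = 19/20
J(-4, -2)*K = (19/20)*35 = 133/4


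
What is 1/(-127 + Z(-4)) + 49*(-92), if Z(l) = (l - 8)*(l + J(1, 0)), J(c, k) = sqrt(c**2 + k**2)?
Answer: -410229/91 ≈ -4508.0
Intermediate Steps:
Z(l) = (1 + l)*(-8 + l) (Z(l) = (l - 8)*(l + sqrt(1**2 + 0**2)) = (-8 + l)*(l + sqrt(1 + 0)) = (-8 + l)*(l + sqrt(1)) = (-8 + l)*(l + 1) = (-8 + l)*(1 + l) = (1 + l)*(-8 + l))
1/(-127 + Z(-4)) + 49*(-92) = 1/(-127 + (-8 + (-4)**2 - 7*(-4))) + 49*(-92) = 1/(-127 + (-8 + 16 + 28)) - 4508 = 1/(-127 + 36) - 4508 = 1/(-91) - 4508 = -1/91 - 4508 = -410229/91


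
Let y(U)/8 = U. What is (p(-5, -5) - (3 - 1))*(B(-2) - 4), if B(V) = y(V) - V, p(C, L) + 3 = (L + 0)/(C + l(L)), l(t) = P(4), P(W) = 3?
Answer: 45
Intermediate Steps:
l(t) = 3
y(U) = 8*U
p(C, L) = -3 + L/(3 + C) (p(C, L) = -3 + (L + 0)/(C + 3) = -3 + L/(3 + C))
B(V) = 7*V (B(V) = 8*V - V = 7*V)
(p(-5, -5) - (3 - 1))*(B(-2) - 4) = ((-9 - 5 - 3*(-5))/(3 - 5) - (3 - 1))*(7*(-2) - 4) = ((-9 - 5 + 15)/(-2) - 1*2)*(-14 - 4) = (-1/2*1 - 2)*(-18) = (-1/2 - 2)*(-18) = -5/2*(-18) = 45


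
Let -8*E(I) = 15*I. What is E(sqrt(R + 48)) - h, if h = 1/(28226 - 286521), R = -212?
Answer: 1/258295 - 15*I*sqrt(41)/4 ≈ 3.8715e-6 - 24.012*I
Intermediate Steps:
E(I) = -15*I/8
h = -1/258295 (h = 1/(-258295) = -1/258295 ≈ -3.8715e-6)
E(sqrt(R + 48)) - h = -15*sqrt(-212 + 48)/8 - 1*(-1/258295) = -15*I*sqrt(41)/4 + 1/258295 = 1/258295 - 15*I*sqrt(41)/4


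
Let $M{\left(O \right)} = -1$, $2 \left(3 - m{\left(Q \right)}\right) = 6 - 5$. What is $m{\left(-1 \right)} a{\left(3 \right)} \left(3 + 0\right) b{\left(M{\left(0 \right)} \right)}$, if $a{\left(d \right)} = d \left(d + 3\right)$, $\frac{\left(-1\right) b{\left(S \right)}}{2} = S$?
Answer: $270$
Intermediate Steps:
$m{\left(Q \right)} = \frac{5}{2}$ ($m{\left(Q \right)} = 3 - \frac{6 - 5}{2} = 3 - \frac{1}{2} = \frac{5}{2}$)
$b{\left(S \right)} = - 2 S$
$a{\left(d \right)} = d \left(3 + d\right)$
$m{\left(-1 \right)} a{\left(3 \right)} \left(3 + 0\right) b{\left(M{\left(0 \right)} \right)} = \frac{5 \cdot 3 \left(3 + 3\right) \left(3 + 0\right)}{2} \left(\left(-2\right) \left(-1\right)\right) = \frac{5 \cdot 3 \cdot 6 \cdot 3}{2} \cdot 2 = \frac{5 \cdot 18 \cdot 3}{2} \cdot 2 = \frac{5}{2} \cdot 54 \cdot 2 = 135 \cdot 2 = 270$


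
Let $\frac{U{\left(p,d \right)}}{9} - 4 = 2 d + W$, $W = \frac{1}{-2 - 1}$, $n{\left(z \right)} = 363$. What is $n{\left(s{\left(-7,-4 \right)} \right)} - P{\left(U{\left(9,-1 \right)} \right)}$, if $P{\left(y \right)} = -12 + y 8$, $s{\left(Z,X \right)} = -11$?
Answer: $255$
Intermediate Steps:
$W = - \frac{1}{3}$ ($W = \frac{1}{-3} = - \frac{1}{3} \approx -0.33333$)
$U{\left(p,d \right)} = 33 + 18 d$ ($U{\left(p,d \right)} = 36 + 9 \left(2 d - \frac{1}{3}\right) = 36 + 9 \left(- \frac{1}{3} + 2 d\right) = 36 + \left(-3 + 18 d\right) = 33 + 18 d$)
$P{\left(y \right)} = -12 + 8 y$
$n{\left(s{\left(-7,-4 \right)} \right)} - P{\left(U{\left(9,-1 \right)} \right)} = 363 - \left(-12 + 8 \left(33 + 18 \left(-1\right)\right)\right) = 363 - \left(-12 + 8 \left(33 - 18\right)\right) = 363 - \left(-12 + 8 \cdot 15\right) = 363 - \left(-12 + 120\right) = 363 - 108 = 255$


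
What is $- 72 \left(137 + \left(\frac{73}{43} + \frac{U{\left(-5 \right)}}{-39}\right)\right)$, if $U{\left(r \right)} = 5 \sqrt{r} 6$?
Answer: $- \frac{429408}{43} + \frac{720 i \sqrt{5}}{13} \approx -9986.2 + 123.84 i$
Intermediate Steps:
$U{\left(r \right)} = 30 \sqrt{r}$
$- 72 \left(137 + \left(\frac{73}{43} + \frac{U{\left(-5 \right)}}{-39}\right)\right) = - 72 \left(137 + \left(\frac{73}{43} + \frac{30 \sqrt{-5}}{-39}\right)\right) = - 72 \left(137 + \left(73 \cdot \frac{1}{43} + 30 i \sqrt{5} \left(- \frac{1}{39}\right)\right)\right) = - 72 \left(137 + \left(\frac{73}{43} + 30 i \sqrt{5} \left(- \frac{1}{39}\right)\right)\right) = - 72 \left(137 + \left(\frac{73}{43} - \frac{10 i \sqrt{5}}{13}\right)\right) = - 72 \left(\frac{5964}{43} - \frac{10 i \sqrt{5}}{13}\right) = - \frac{429408}{43} + \frac{720 i \sqrt{5}}{13}$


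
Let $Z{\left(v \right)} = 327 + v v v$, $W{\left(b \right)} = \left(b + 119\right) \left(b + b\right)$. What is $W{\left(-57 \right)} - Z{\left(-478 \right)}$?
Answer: $109207957$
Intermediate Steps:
$W{\left(b \right)} = 2 b \left(119 + b\right)$ ($W{\left(b \right)} = \left(119 + b\right) 2 b = 2 b \left(119 + b\right)$)
$Z{\left(v \right)} = 327 + v^{3}$ ($Z{\left(v \right)} = 327 + v^{2} v = 327 + v^{3}$)
$W{\left(-57 \right)} - Z{\left(-478 \right)} = 2 \left(-57\right) \left(119 - 57\right) - \left(327 + \left(-478\right)^{3}\right) = 2 \left(-57\right) 62 - \left(327 - 109215352\right) = -7068 - -109215025 = -7068 + 109215025 = 109207957$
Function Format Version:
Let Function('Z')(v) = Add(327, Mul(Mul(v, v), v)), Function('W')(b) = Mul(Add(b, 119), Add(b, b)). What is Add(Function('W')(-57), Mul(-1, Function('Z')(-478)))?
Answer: 109207957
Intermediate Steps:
Function('W')(b) = Mul(2, b, Add(119, b)) (Function('W')(b) = Mul(Add(119, b), Mul(2, b)) = Mul(2, b, Add(119, b)))
Function('Z')(v) = Add(327, Pow(v, 3)) (Function('Z')(v) = Add(327, Mul(Pow(v, 2), v)) = Add(327, Pow(v, 3)))
Add(Function('W')(-57), Mul(-1, Function('Z')(-478))) = Add(Mul(2, -57, Add(119, -57)), Mul(-1, Add(327, Pow(-478, 3)))) = Add(Mul(2, -57, 62), Mul(-1, Add(327, -109215352))) = Add(-7068, Mul(-1, -109215025)) = Add(-7068, 109215025) = 109207957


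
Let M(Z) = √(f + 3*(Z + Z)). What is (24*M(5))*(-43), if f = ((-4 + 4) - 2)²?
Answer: -1032*√34 ≈ -6017.5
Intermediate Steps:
f = 4 (f = (0 - 2)² = (-2)² = 4)
M(Z) = √(4 + 6*Z) (M(Z) = √(4 + 3*(Z + Z)) = √(4 + 3*(2*Z)) = √(4 + 6*Z))
(24*M(5))*(-43) = (24*√(4 + 6*5))*(-43) = (24*√(4 + 30))*(-43) = (24*√34)*(-43) = -1032*√34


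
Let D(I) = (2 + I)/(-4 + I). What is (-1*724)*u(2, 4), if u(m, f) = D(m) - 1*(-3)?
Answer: -724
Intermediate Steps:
D(I) = (2 + I)/(-4 + I)
u(m, f) = 3 + (2 + m)/(-4 + m) (u(m, f) = (2 + m)/(-4 + m) - 1*(-3) = (2 + m)/(-4 + m) + 3 = 3 + (2 + m)/(-4 + m))
(-1*724)*u(2, 4) = (-1*724)*(2*(-5 + 2*2)/(-4 + 2)) = -1448*(-5 + 4)/(-2) = -1448*(-1)*(-1)/2 = -724*1 = -724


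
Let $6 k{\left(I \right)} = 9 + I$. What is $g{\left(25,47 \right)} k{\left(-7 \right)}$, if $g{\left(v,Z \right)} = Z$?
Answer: $\frac{47}{3} \approx 15.667$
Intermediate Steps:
$k{\left(I \right)} = \frac{3}{2} + \frac{I}{6}$ ($k{\left(I \right)} = \frac{9 + I}{6} = \frac{3}{2} + \frac{I}{6}$)
$g{\left(25,47 \right)} k{\left(-7 \right)} = 47 \left(\frac{3}{2} + \frac{1}{6} \left(-7\right)\right) = 47 \left(\frac{3}{2} - \frac{7}{6}\right) = 47 \cdot \frac{1}{3} = \frac{47}{3}$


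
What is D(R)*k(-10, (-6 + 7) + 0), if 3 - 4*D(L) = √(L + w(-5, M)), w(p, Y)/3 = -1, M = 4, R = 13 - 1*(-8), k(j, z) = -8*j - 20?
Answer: 45 - 45*√2 ≈ -18.640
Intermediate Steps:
k(j, z) = -20 - 8*j
R = 21 (R = 13 + 8 = 21)
w(p, Y) = -3 (w(p, Y) = 3*(-1) = -3)
D(L) = ¾ - √(-3 + L)/4 (D(L) = ¾ - √(L - 3)/4 = ¾ - √(-3 + L)/4)
D(R)*k(-10, (-6 + 7) + 0) = (¾ - √(-3 + 21)/4)*(-20 - 8*(-10)) = (¾ - 3*√2/4)*(-20 + 80) = (¾ - 3*√2/4)*60 = 45 - 45*√2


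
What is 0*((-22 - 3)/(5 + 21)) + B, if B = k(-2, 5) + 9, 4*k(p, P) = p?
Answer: 17/2 ≈ 8.5000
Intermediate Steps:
k(p, P) = p/4
B = 17/2 (B = (1/4)*(-2) + 9 = -1/2 + 9 = 17/2 ≈ 8.5000)
0*((-22 - 3)/(5 + 21)) + B = 0*((-22 - 3)/(5 + 21)) + 17/2 = 0*(-25/26) + 17/2 = 0 + 17/2 = 17/2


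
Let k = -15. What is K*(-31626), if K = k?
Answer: 474390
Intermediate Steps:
K = -15
K*(-31626) = -15*(-31626) = 474390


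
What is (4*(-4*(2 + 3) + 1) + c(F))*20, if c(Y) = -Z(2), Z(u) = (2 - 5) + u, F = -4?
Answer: -1500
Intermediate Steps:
Z(u) = -3 + u
c(Y) = 1 (c(Y) = -(-3 + 2) = -1*(-1) = 1)
(4*(-4*(2 + 3) + 1) + c(F))*20 = (4*(-4*(2 + 3) + 1) + 1)*20 = (4*(-4*5 + 1) + 1)*20 = (4*(-20 + 1) + 1)*20 = (4*(-19) + 1)*20 = (-76 + 1)*20 = -75*20 = -1500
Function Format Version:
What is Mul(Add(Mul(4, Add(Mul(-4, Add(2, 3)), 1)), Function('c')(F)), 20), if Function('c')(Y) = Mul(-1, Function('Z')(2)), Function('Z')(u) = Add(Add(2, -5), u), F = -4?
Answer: -1500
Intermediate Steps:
Function('Z')(u) = Add(-3, u)
Function('c')(Y) = 1 (Function('c')(Y) = Mul(-1, Add(-3, 2)) = Mul(-1, -1) = 1)
Mul(Add(Mul(4, Add(Mul(-4, Add(2, 3)), 1)), Function('c')(F)), 20) = Mul(Add(Mul(4, Add(Mul(-4, Add(2, 3)), 1)), 1), 20) = Mul(Add(Mul(4, Add(Mul(-4, 5), 1)), 1), 20) = Mul(Add(Mul(4, Add(-20, 1)), 1), 20) = Mul(Add(Mul(4, -19), 1), 20) = Mul(Add(-76, 1), 20) = Mul(-75, 20) = -1500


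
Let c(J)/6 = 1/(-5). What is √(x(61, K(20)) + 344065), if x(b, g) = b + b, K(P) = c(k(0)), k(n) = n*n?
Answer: 3*√38243 ≈ 586.67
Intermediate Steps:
k(n) = n²
c(J) = -6/5 (c(J) = 6/(-5) = 6*(-⅕) = -6/5)
K(P) = -6/5
x(b, g) = 2*b
√(x(61, K(20)) + 344065) = √(2*61 + 344065) = √(122 + 344065) = √344187 = 3*√38243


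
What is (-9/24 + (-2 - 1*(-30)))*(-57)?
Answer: -12597/8 ≈ -1574.6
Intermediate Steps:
(-9/24 + (-2 - 1*(-30)))*(-57) = (-9*1/24 + (-2 + 30))*(-57) = (-3/8 + 28)*(-57) = (221/8)*(-57) = -12597/8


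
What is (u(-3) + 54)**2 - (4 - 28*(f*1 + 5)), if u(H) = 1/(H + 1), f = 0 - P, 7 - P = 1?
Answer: 11321/4 ≈ 2830.3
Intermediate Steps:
P = 6 (P = 7 - 1*1 = 7 - 1 = 6)
f = -6 (f = 0 - 1*6 = 0 - 6 = -6)
u(H) = 1/(1 + H)
(u(-3) + 54)**2 - (4 - 28*(f*1 + 5)) = (1/(1 - 3) + 54)**2 - (4 - 28*(-6*1 + 5)) = (1/(-2) + 54)**2 - (4 - 28*(-6 + 5)) = (-1/2 + 54)**2 - (4 - 28*(-1)) = (107/2)**2 - (4 + 28) = 11449/4 - 1*32 = 11449/4 - 32 = 11321/4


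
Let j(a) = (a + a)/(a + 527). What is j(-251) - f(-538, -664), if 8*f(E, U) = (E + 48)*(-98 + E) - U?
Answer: -5387495/138 ≈ -39040.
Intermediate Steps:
j(a) = 2*a/(527 + a) (j(a) = (2*a)/(527 + a) = 2*a/(527 + a))
f(E, U) = -U/8 + (-98 + E)*(48 + E)/8 (f(E, U) = ((E + 48)*(-98 + E) - U)/8 = ((48 + E)*(-98 + E) - U)/8 = ((-98 + E)*(48 + E) - U)/8 = (-U + (-98 + E)*(48 + E))/8 = -U/8 + (-98 + E)*(48 + E)/8)
j(-251) - f(-538, -664) = 2*(-251)/(527 - 251) - (-588 - 25/4*(-538) - 1/8*(-664) + (1/8)*(-538)**2) = 2*(-251)/276 - (-588 + 6725/2 + 83 + (1/8)*289444) = 2*(-251)*(1/276) - (-588 + 6725/2 + 83 + 72361/2) = -251/138 - 1*39038 = -251/138 - 39038 = -5387495/138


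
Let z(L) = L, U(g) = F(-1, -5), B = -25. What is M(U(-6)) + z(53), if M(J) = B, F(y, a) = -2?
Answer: 28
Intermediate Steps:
U(g) = -2
M(J) = -25
M(U(-6)) + z(53) = -25 + 53 = 28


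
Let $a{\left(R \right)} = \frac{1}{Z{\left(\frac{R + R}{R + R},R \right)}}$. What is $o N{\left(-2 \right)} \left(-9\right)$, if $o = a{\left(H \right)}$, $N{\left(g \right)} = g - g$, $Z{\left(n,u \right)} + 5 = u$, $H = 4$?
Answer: $0$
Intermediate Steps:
$Z{\left(n,u \right)} = -5 + u$
$a{\left(R \right)} = \frac{1}{-5 + R}$
$N{\left(g \right)} = 0$
$o = -1$ ($o = \frac{1}{-5 + 4} = \frac{1}{-1} = -1$)
$o N{\left(-2 \right)} \left(-9\right) = \left(-1\right) 0 \left(-9\right) = 0 \left(-9\right) = 0$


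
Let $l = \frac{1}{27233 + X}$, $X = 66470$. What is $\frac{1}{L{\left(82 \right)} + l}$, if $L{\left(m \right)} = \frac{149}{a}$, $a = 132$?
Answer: $\frac{12368796}{13961879} \approx 0.8859$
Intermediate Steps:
$l = \frac{1}{93703}$ ($l = \frac{1}{27233 + 66470} = \frac{1}{93703} \approx 1.0672 \cdot 10^{-5}$)
$L{\left(m \right)} = \frac{149}{132}$
$\frac{1}{L{\left(82 \right)} + l} = \frac{1}{\frac{149}{132} + \frac{1}{93703}} = \frac{1}{\frac{13961879}{12368796}} = \frac{12368796}{13961879}$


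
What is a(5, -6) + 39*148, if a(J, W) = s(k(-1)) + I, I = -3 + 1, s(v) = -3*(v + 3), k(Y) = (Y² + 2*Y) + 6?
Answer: 5746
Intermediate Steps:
k(Y) = 6 + Y² + 2*Y
s(v) = -9 - 3*v (s(v) = -3*(3 + v) = -9 - 3*v)
I = -2
a(J, W) = -26 (a(J, W) = (-9 - 3*(6 + (-1)² + 2*(-1))) - 2 = (-9 - 3*(6 + 1 - 2)) - 2 = (-9 - 3*5) - 2 = (-9 - 15) - 2 = -24 - 2 = -26)
a(5, -6) + 39*148 = -26 + 39*148 = -26 + 5772 = 5746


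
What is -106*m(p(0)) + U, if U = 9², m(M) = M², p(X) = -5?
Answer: -2569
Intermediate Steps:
U = 81
-106*m(p(0)) + U = -106*(-5)² + 81 = -106*25 + 81 = -2650 + 81 = -2569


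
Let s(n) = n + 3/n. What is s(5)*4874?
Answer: 136472/5 ≈ 27294.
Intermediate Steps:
s(5)*4874 = (5 + 3/5)*4874 = (5 + 3*(⅕))*4874 = (5 + ⅗)*4874 = (28/5)*4874 = 136472/5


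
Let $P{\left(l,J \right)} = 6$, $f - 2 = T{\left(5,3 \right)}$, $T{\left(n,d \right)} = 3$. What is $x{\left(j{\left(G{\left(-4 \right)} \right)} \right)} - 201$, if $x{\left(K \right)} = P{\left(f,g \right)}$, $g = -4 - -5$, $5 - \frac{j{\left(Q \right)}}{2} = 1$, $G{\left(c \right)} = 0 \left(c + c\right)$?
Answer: $-195$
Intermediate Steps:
$f = 5$ ($f = 2 + 3 = 5$)
$G{\left(c \right)} = 0$ ($G{\left(c \right)} = 0 \cdot 2 c = 0$)
$j{\left(Q \right)} = 8$ ($j{\left(Q \right)} = 10 - 2 = 8$)
$g = 1$ ($g = -4 + 5 = 1$)
$x{\left(K \right)} = 6$
$x{\left(j{\left(G{\left(-4 \right)} \right)} \right)} - 201 = 6 - 201 = -195$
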